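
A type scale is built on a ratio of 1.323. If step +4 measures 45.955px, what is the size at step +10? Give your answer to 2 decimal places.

246.43px

The gap is 10 − (4) = 6 steps, so the factor is 1.323^6.
45.955 × 1.323⁶ = 45.955 × 5.36240 ≈ 246.429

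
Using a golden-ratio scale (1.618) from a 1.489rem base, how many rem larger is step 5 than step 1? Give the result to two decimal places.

14.10rem

Step 1: 1.489 × 1.618 = 2.4092rem
Step 5: 1.489 × 1.618⁵ = 16.5115rem
Difference: 16.5115 − 2.4092 = 14.1023rem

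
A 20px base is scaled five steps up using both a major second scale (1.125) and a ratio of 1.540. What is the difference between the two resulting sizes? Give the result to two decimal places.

137.19px

Major second: 20.0 × 1.125⁵ = 36.0406px
At 1.540: 20.0 × 1.540⁵ = 173.2342px
Difference: 173.2342 − 36.0406 = 137.1936px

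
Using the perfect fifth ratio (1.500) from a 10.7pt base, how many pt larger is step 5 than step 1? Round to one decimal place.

Step 1: 10.7 × 1.500 = 16.050pt
Step 5: 10.7 × 1.500⁵ = 81.253pt
Difference: 81.253 − 16.050 = 65.203pt

65.2pt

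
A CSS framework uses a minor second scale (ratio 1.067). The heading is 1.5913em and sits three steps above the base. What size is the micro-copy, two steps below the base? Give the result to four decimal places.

1.1506em

The gap is -2 − (3) = -5 steps, so the factor is 1.067^-5.
1.5913 ÷ 1.067⁵ = 1.5913 ÷ 1.38300 ≈ 1.1506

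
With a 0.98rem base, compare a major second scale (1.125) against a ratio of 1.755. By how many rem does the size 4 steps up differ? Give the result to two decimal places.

Major second: 0.98 × 1.125⁴ = 1.5698rem
At 1.755: 0.98 × 1.755⁴ = 9.2968rem
Difference: 9.2968 − 1.5698 = 7.7270rem

7.73rem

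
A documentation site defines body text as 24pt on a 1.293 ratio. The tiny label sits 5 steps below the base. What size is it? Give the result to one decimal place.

6.6pt

24.0 ÷ 1.293⁵ = 24.0 ÷ 3.61404 ≈ 6.64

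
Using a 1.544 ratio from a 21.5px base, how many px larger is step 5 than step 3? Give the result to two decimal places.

109.52px

Step 3: 21.5 × 1.544³ = 79.1371px
Step 5: 21.5 × 1.544⁵ = 188.6579px
Difference: 188.6579 − 79.1371 = 109.5208px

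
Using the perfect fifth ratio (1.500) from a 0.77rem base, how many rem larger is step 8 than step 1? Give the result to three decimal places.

18.579rem

Step 1: 0.77 × 1.500 = 1.15500rem
Step 8: 0.77 × 1.500⁸ = 19.73426rem
Difference: 19.73426 − 1.15500 = 18.57926rem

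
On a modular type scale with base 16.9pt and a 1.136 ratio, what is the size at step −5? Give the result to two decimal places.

8.93pt

16.9 ÷ 1.136⁵ = 16.9 ÷ 1.89187 ≈ 8.93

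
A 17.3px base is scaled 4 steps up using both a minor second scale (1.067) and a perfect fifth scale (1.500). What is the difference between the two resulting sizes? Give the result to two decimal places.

Minor second: 17.3 × 1.067⁴ = 22.4235px
Perfect fifth: 17.3 × 1.500⁴ = 87.5812px
Difference: 87.5812 − 22.4235 = 65.1577px

65.16px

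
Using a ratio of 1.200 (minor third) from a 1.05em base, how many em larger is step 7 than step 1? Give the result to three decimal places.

2.502em

Step 1: 1.05 × 1.200 = 1.26000em
Step 7: 1.05 × 1.200⁷ = 3.76234em
Difference: 3.76234 − 1.26000 = 2.50234em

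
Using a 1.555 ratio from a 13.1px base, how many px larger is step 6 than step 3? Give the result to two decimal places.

135.95px

Step 3: 13.1 × 1.555³ = 49.2564px
Step 6: 13.1 × 1.555⁶ = 185.2054px
Difference: 185.2054 − 49.2564 = 135.9490px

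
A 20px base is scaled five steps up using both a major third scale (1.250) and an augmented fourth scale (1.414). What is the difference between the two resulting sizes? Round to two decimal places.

52.02px

Major third: 20.0 × 1.250⁵ = 61.0352px
Augmented fourth: 20.0 × 1.414⁵ = 113.0517px
Difference: 113.0517 − 61.0352 = 52.0165px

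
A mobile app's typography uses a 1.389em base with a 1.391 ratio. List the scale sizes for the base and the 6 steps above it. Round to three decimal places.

1.389em, 1.932em, 2.688em, 3.738em, 5.200em, 7.233em, 10.062em

Step 0: 1.389em
Step 1: 1.389 × 1.391 = 1.932
Step 2: 1.389 × 1.391² = 2.688
Step 3: 1.389 × 1.391³ = 3.738
Step 4: 1.389 × 1.391⁴ = 5.200
Step 5: 1.389 × 1.391⁵ = 7.233
Step 6: 1.389 × 1.391⁶ = 10.062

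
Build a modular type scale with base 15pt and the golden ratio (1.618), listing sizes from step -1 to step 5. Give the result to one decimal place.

9.3pt, 15.0pt, 24.3pt, 39.3pt, 63.5pt, 102.8pt, 166.3pt

Step -1: 15.0 ÷ 1.618 = 9.3
Step 0: 15pt
Step 1: 15.0 × 1.618 = 24.3
Step 2: 15.0 × 1.618² = 39.3
Step 3: 15.0 × 1.618³ = 63.5
Step 4: 15.0 × 1.618⁴ = 102.8
Step 5: 15.0 × 1.618⁵ = 166.3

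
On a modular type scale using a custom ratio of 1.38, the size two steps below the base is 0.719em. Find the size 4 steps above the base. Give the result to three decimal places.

4.966em

0.719 × 1.38⁶ = 0.719 × 6.90676 ≈ 4.966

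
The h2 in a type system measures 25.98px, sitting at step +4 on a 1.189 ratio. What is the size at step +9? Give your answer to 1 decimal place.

61.7px

25.98 × 1.189⁵ = 25.98 × 2.37634 ≈ 61.737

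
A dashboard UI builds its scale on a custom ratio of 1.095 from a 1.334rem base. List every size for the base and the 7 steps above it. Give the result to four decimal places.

1.3340rem, 1.4607rem, 1.5995rem, 1.7515rem, 1.9178rem, 2.1000rem, 2.2995rem, 2.5180rem

Step 0: 1.334rem
Step 1: 1.334 × 1.095 = 1.4607
Step 2: 1.334 × 1.095² = 1.5995
Step 3: 1.334 × 1.095³ = 1.7515
Step 4: 1.334 × 1.095⁴ = 1.9178
Step 5: 1.334 × 1.095⁵ = 2.1000
Step 6: 1.334 × 1.095⁶ = 2.2995
Step 7: 1.334 × 1.095⁷ = 2.5180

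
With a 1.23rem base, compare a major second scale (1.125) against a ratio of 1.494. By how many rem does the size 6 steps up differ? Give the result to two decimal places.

11.18rem

Major second: 1.23 × 1.125⁶ = 2.4936rem
At 1.494: 1.23 × 1.494⁶ = 13.6776rem
Difference: 13.6776 − 2.4936 = 11.1840rem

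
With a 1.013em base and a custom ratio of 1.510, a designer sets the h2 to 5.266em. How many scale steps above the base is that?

1.510ⁿ = 5.266 / 1.013 = 5.1984
n = ln(5.1984) / ln(1.510) = 1.6484 / 0.4121 ≈ 4.00

4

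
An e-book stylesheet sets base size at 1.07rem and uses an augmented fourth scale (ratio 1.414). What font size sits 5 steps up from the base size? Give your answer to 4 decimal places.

Each step on a modular scale multiplies by the ratio, so the size n steps from the base is base × ratioⁿ.
1.07 × 1.414⁵ = 1.07 × 5.65258 ≈ 6.0483

6.0483rem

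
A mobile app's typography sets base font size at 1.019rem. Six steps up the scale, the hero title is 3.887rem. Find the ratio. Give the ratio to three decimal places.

1.250

r⁶ = 3.887 / 1.019, so r = (3.887/1.019)^(1/6).
r = 3.8145^(1/6) ≈ 1.2500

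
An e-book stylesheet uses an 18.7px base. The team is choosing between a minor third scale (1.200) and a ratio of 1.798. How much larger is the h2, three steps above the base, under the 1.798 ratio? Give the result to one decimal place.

Minor third: 18.7 × 1.200³ = 32.314px
At 1.798: 18.7 × 1.798³ = 108.695px
Difference: 108.695 − 32.314 = 76.381px

76.4px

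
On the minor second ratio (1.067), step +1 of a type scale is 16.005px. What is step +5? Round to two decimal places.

Moving from step +1 to step +5 is 4 steps up, so multiply by r⁴.
16.005 × 1.067⁴ = 16.005 × 1.29616 ≈ 20.745

20.74px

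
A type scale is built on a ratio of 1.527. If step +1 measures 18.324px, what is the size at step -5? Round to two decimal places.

Moving from step +1 to step -5 is 6 steps down, so divide by r⁶.
18.324 ÷ 1.527⁶ = 18.324 ÷ 12.67752 ≈ 1.445

1.45px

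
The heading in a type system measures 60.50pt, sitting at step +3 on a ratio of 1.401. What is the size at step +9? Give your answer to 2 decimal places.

The gap is 9 − (3) = 6 steps, so the factor is 1.401^6.
60.50 × 1.401⁶ = 60.50 × 7.56186 ≈ 457.493

457.49pt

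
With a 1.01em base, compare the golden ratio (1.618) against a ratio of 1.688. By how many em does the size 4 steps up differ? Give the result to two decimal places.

Golden ratio: 1.01 × 1.618⁴ = 6.9221em
At 1.688: 1.01 × 1.688⁴ = 8.1999em
Difference: 8.1999 − 6.9221 = 1.2778em

1.28em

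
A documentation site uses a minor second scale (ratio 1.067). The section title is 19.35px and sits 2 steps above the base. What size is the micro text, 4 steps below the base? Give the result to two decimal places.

13.11px

The gap is -4 − (2) = -6 steps, so the factor is 1.067^-6.
19.35 ÷ 1.067⁶ = 19.35 ÷ 1.47566 ≈ 13.113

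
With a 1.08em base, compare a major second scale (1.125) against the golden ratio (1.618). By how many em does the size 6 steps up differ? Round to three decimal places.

17.188em

Major second: 1.08 × 1.125⁶ = 2.18947em
Golden ratio: 1.08 × 1.618⁶ = 19.37737em
Difference: 19.37737 − 2.18947 = 17.18790em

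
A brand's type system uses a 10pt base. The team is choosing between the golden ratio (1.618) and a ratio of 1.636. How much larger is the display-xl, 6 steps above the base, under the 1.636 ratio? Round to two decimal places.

12.31pt

Golden ratio: 10.0 × 1.618⁶ = 179.4201pt
At 1.636: 10.0 × 1.636⁶ = 191.7343pt
Difference: 191.7343 − 179.4201 = 12.3142pt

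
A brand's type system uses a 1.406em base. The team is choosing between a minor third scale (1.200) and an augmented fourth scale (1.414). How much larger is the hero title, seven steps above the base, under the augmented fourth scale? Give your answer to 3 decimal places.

10.852em

Minor third: 1.406 × 1.200⁷ = 5.03795em
Augmented fourth: 1.406 × 1.414⁷ = 15.89027em
Difference: 15.89027 − 5.03795 = 10.85232em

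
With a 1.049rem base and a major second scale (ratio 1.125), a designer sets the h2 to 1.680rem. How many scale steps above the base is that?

1.125ⁿ = 1.680 / 1.049 = 1.6015
n = ln(1.6015) / ln(1.125) = 0.4710 / 0.1178 ≈ 4.00

4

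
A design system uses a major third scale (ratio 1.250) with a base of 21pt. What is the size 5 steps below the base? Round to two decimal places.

Every step multiplies by the scale ratio.
21.0 ÷ 1.250⁵ = 21.0 ÷ 3.05176 ≈ 6.88

6.88pt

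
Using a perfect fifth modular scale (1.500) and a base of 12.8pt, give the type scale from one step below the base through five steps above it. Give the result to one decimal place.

8.5pt, 12.8pt, 19.2pt, 28.8pt, 43.2pt, 64.8pt, 97.2pt

Step -1: 12.8 ÷ 1.500 = 8.5
Step 0: 12.8pt
Step 1: 12.8 × 1.500 = 19.2
Step 2: 12.8 × 1.500² = 28.8
Step 3: 12.8 × 1.500³ = 43.2
Step 4: 12.8 × 1.500⁴ = 64.8
Step 5: 12.8 × 1.500⁵ = 97.2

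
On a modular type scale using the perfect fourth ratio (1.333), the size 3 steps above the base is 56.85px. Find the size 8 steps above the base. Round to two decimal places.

239.27px

56.85 × 1.333⁵ = 56.85 × 4.20873 ≈ 239.266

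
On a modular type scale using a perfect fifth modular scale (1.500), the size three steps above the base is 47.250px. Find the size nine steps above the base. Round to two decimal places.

47.250 × 1.500⁶ = 47.250 × 11.39062 ≈ 538.207

538.21px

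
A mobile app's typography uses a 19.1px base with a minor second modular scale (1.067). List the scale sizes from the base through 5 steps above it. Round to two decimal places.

19.10px, 20.38px, 21.75px, 23.20px, 24.76px, 26.42px

Step 0: 19.1px
Step 1: 19.1 × 1.067 = 20.38
Step 2: 19.1 × 1.067² = 21.75
Step 3: 19.1 × 1.067³ = 23.20
Step 4: 19.1 × 1.067⁴ = 24.76
Step 5: 19.1 × 1.067⁵ = 26.42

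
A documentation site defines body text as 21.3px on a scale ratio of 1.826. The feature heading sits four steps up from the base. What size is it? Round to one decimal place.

236.8px

21.3 × 1.826⁴ = 21.3 × 11.11740 ≈ 236.80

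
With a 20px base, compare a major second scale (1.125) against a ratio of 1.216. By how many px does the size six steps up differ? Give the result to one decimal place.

Major second: 20.0 × 1.125⁶ = 40.546px
At 1.216: 20.0 × 1.216⁶ = 64.659px
Difference: 64.659 − 40.546 = 24.113px

24.1px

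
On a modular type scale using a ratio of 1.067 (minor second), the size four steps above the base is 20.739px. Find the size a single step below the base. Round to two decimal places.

15.00px

Moving from step +4 to step -1 is 5 steps down, so divide by r⁵.
20.739 ÷ 1.067⁵ = 20.739 ÷ 1.38300 ≈ 14.996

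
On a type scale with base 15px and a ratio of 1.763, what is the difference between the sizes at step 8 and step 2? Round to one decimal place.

1353.3px

Step 2: 15.0 × 1.763² = 46.623px
Step 8: 15.0 × 1.763⁸ = 1399.941px
Difference: 1399.941 − 46.623 = 1353.318px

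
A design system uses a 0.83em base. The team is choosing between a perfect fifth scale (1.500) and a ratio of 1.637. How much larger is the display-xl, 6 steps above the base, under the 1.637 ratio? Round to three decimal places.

6.518em

Perfect fifth: 0.83 × 1.500⁶ = 9.45422em
At 1.637: 0.83 × 1.637⁶ = 15.97240em
Difference: 15.97240 − 9.45422 = 6.51818em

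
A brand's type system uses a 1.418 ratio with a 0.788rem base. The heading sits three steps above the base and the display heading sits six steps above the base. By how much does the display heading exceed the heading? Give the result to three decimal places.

Step 3: 0.788 × 1.418³ = 2.24675rem
Step 6: 0.788 × 1.418⁶ = 6.40595rem
Difference: 6.40595 − 2.24675 = 4.15920rem

4.159rem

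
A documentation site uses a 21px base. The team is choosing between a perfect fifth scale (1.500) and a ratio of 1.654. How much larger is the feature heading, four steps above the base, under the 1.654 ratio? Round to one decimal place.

50.9px

Perfect fifth: 21.0 × 1.500⁴ = 106.312px
At 1.654: 21.0 × 1.654⁴ = 157.167px
Difference: 157.167 − 106.312 = 50.855px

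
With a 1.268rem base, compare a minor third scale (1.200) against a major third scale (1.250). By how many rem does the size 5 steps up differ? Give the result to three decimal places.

0.714rem

Minor third: 1.268 × 1.200⁵ = 3.15519rem
Major third: 1.268 × 1.250⁵ = 3.86963rem
Difference: 3.86963 − 3.15519 = 0.71444rem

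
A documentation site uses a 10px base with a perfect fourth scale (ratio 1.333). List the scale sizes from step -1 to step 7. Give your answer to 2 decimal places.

Step -1: 10.0 ÷ 1.333 = 7.50
Step 0: 10px
Step 1: 10.0 × 1.333 = 13.33
Step 2: 10.0 × 1.333² = 17.77
Step 3: 10.0 × 1.333³ = 23.69
Step 4: 10.0 × 1.333⁴ = 31.57
Step 5: 10.0 × 1.333⁵ = 42.09
Step 6: 10.0 × 1.333⁶ = 56.10
Step 7: 10.0 × 1.333⁷ = 74.78

7.50px, 10.00px, 13.33px, 17.77px, 23.69px, 31.57px, 42.09px, 56.10px, 74.78px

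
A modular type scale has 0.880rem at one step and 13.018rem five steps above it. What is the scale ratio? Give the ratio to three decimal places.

1.714

r⁵ = 13.018 / 0.880, so r = (13.018/0.880)^(1/5).
r = 14.7932^(1/5) ≈ 1.7140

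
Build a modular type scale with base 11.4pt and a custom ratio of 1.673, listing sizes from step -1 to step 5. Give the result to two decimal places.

6.81pt, 11.40pt, 19.07pt, 31.91pt, 53.38pt, 89.31pt, 149.41pt

Step -1: 11.4 ÷ 1.673 = 6.81
Step 0: 11.4pt
Step 1: 11.4 × 1.673 = 19.07
Step 2: 11.4 × 1.673² = 31.91
Step 3: 11.4 × 1.673³ = 53.38
Step 4: 11.4 × 1.673⁴ = 89.31
Step 5: 11.4 × 1.673⁵ = 149.41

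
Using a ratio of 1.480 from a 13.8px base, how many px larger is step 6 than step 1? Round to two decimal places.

Step 1: 13.8 × 1.480 = 20.4240px
Step 6: 13.8 × 1.480⁶ = 145.0272px
Difference: 145.0272 − 20.4240 = 124.6032px

124.60px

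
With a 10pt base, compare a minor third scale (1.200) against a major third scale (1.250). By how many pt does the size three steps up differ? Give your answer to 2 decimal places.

2.25pt

Minor third: 10.0 × 1.200³ = 17.2800pt
Major third: 10.0 × 1.250³ = 19.5312pt
Difference: 19.5312 − 17.2800 = 2.2512pt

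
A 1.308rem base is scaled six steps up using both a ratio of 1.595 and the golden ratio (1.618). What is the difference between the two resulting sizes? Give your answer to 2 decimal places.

At 1.595: 1.308 × 1.595⁶ = 21.5363rem
Golden ratio: 1.308 × 1.618⁶ = 23.4681rem
Difference: 23.4681 − 21.5363 = 1.9318rem

1.93rem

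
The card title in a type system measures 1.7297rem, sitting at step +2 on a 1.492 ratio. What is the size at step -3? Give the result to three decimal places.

1.7297 ÷ 1.492⁵ = 1.7297 ÷ 7.39340 ≈ 0.234

0.234rem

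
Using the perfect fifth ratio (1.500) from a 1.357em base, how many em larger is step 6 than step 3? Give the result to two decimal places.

10.88em

Step 3: 1.357 × 1.500³ = 4.5799em
Step 6: 1.357 × 1.500⁶ = 15.4571em
Difference: 15.4571 − 4.5799 = 10.8772em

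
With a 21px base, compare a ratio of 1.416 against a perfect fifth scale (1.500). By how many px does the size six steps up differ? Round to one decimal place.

69.9px

At 1.416: 21.0 × 1.416⁶ = 169.277px
Perfect fifth: 21.0 × 1.500⁶ = 239.203px
Difference: 239.203 − 169.277 = 69.926px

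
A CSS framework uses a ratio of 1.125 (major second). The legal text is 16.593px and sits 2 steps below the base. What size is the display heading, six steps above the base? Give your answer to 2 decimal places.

16.593 × 1.125⁸ = 16.593 × 2.56578 ≈ 42.574

42.57px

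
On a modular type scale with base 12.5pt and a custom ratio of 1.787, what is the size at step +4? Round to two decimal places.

127.47pt

A modular type scale is a geometric sequence: sizeₙ = base × rⁿ.
12.5 × 1.787⁴ = 12.5 × 10.19761 ≈ 127.47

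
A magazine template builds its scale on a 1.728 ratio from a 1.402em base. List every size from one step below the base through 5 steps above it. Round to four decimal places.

0.8113em, 1.4020em, 2.4227em, 4.1863em, 7.2340em, 12.5004em, 21.6006em

Step -1: 1.402 ÷ 1.728 = 0.8113
Step 0: 1.402em
Step 1: 1.402 × 1.728 = 2.4227
Step 2: 1.402 × 1.728² = 4.1863
Step 3: 1.402 × 1.728³ = 7.2340
Step 4: 1.402 × 1.728⁴ = 12.5004
Step 5: 1.402 × 1.728⁵ = 21.6006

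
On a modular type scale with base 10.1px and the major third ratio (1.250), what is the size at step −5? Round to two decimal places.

3.31px

10.1 ÷ 1.250⁵ = 10.1 ÷ 3.05176 ≈ 3.31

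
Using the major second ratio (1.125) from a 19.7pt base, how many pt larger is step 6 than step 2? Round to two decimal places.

15.00pt

Step 2: 19.7 × 1.125² = 24.9328pt
Step 6: 19.7 × 1.125⁶ = 39.9375pt
Difference: 39.9375 − 24.9328 = 15.0047pt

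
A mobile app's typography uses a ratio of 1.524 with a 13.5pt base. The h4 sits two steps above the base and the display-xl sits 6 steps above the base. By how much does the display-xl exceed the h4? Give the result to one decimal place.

Step 2: 13.5 × 1.524² = 31.355pt
Step 6: 13.5 × 1.524⁶ = 169.139pt
Difference: 169.139 − 31.355 = 137.784pt

137.8pt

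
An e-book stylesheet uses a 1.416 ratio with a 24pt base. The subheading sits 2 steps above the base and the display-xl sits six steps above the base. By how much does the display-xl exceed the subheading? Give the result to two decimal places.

145.34pt

Step 2: 24.0 × 1.416² = 48.1213pt
Step 6: 24.0 × 1.416⁶ = 193.4598pt
Difference: 193.4598 − 48.1213 = 145.3385pt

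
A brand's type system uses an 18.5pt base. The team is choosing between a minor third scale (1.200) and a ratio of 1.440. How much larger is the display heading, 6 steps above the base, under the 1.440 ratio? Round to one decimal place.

Minor third: 18.5 × 1.200⁶ = 55.241pt
At 1.440: 18.5 × 1.440⁶ = 164.948pt
Difference: 164.948 − 55.241 = 109.707pt

109.7pt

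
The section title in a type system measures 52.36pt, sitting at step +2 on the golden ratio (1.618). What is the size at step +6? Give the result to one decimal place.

Moving from step +2 to step +6 is 4 steps up, so multiply by r⁴.
52.36 × 1.618⁴ = 52.36 × 6.85353 ≈ 358.851

358.9pt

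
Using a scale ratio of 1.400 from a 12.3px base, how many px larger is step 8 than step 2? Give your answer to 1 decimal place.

157.4px

Step 2: 12.3 × 1.400² = 24.108px
Step 8: 12.3 × 1.400⁸ = 181.522px
Difference: 181.522 − 24.108 = 157.414px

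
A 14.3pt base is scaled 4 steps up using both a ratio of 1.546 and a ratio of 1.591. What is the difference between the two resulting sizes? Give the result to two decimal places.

9.93pt

At 1.546: 14.3 × 1.546⁴ = 81.6910pt
At 1.591: 14.3 × 1.591⁴ = 91.6256pt
Difference: 91.6256 − 81.6910 = 9.9346pt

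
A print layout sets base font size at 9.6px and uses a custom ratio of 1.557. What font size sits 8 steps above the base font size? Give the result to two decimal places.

331.57px

9.6 × 1.557⁸ = 9.6 × 34.53893 ≈ 331.57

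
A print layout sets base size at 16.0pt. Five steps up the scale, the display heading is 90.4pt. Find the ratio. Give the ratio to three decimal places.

r⁵ = 90.4 / 16.0, so r = (90.4/16.0)^(1/5).
r = 5.6500^(1/5) ≈ 1.4139

1.414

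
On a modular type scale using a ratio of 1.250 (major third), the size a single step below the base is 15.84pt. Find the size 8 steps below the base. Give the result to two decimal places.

15.84 ÷ 1.250⁷ = 15.84 ÷ 4.76837 ≈ 3.322

3.32pt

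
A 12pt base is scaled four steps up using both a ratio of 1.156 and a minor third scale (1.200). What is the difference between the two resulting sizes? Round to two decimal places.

3.45pt

At 1.156: 12.0 × 1.156⁴ = 21.4295pt
Minor third: 12.0 × 1.200⁴ = 24.8832pt
Difference: 24.8832 − 21.4295 = 3.4537pt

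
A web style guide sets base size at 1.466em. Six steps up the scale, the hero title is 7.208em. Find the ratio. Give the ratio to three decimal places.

1.304

The ratio satisfies 1.466 × r⁶ = 7.208, so r = (7.208 / 1.466)^(1/6).
r = 4.9168^(1/6) ≈ 1.3040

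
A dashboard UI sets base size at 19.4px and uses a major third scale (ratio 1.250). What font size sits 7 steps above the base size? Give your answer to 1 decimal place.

A modular type scale is a geometric sequence: sizeₙ = base × rⁿ.
19.4 × 1.250⁷ = 19.4 × 4.76837 ≈ 92.51

92.5px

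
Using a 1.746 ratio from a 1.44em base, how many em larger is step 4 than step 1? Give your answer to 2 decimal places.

Step 1: 1.44 × 1.746 = 2.5142em
Step 4: 1.44 × 1.746⁴ = 13.3826em
Difference: 13.3826 − 2.5142 = 10.8684em

10.87em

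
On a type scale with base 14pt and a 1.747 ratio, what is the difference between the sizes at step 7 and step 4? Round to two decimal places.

564.90pt

Step 4: 14.0 × 1.747⁴ = 130.4066pt
Step 7: 14.0 × 1.747⁷ = 695.3098pt
Difference: 695.3098 − 130.4066 = 564.9032pt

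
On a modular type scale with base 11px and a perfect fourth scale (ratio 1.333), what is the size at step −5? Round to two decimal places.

2.61px

A modular type scale is a geometric sequence: sizeₙ = base × rⁿ.
11.0 ÷ 1.333⁵ = 11.0 ÷ 4.20873 ≈ 2.61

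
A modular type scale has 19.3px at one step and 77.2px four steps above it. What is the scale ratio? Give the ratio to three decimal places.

The ratio satisfies 19.3 × r⁴ = 77.2, so r = (77.2 / 19.3)^(1/4).
r = 4.0000^(1/4) ≈ 1.4142

1.414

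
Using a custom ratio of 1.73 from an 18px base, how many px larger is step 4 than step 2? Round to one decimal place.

107.4px

Step 2: 18.0 × 1.73² = 53.872px
Step 4: 18.0 × 1.73⁴ = 161.234px
Difference: 161.234 − 53.872 = 107.362px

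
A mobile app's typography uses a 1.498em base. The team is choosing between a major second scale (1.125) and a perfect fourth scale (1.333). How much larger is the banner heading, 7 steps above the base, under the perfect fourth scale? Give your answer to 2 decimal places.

7.79em

Major second: 1.498 × 1.125⁷ = 3.4165em
Perfect fourth: 1.498 × 1.333⁷ = 11.2027em
Difference: 11.2027 − 3.4165 = 7.7862em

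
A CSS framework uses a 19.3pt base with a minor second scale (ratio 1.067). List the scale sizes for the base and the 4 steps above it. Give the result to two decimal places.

Step 0: 19.3pt
Step 1: 19.3 × 1.067 = 20.59
Step 2: 19.3 × 1.067² = 21.97
Step 3: 19.3 × 1.067³ = 23.45
Step 4: 19.3 × 1.067⁴ = 25.02

19.30pt, 20.59pt, 21.97pt, 23.45pt, 25.02pt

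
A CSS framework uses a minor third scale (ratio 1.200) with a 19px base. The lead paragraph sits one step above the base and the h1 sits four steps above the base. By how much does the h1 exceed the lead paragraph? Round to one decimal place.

16.6px

Step 1: 19.0 × 1.200 = 22.800px
Step 4: 19.0 × 1.200⁴ = 39.398px
Difference: 39.398 − 22.800 = 16.598px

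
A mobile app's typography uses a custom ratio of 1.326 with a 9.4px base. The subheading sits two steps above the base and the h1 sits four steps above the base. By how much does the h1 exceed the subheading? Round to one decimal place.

12.5px

Step 2: 9.4 × 1.326² = 16.528px
Step 4: 9.4 × 1.326⁴ = 29.060px
Difference: 29.060 − 16.528 = 12.532px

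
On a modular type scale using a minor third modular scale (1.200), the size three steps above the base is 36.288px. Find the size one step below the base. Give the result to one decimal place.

17.5px

36.288 ÷ 1.200⁴ = 36.288 ÷ 2.07360 ≈ 17.500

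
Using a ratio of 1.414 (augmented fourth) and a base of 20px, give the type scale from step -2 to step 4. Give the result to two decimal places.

10.00px, 14.14px, 20.00px, 28.28px, 39.99px, 56.54px, 79.95px

Step -2: 20.0 ÷ 1.414² = 10.00
Step -1: 20.0 ÷ 1.414 = 14.14
Step 0: 20px
Step 1: 20.0 × 1.414 = 28.28
Step 2: 20.0 × 1.414² = 39.99
Step 3: 20.0 × 1.414³ = 56.54
Step 4: 20.0 × 1.414⁴ = 79.95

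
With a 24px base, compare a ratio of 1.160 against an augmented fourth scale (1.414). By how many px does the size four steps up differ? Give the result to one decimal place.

At 1.160: 24.0 × 1.160⁴ = 43.455px
Augmented fourth: 24.0 × 1.414⁴ = 95.942px
Difference: 95.942 − 43.455 = 52.487px

52.5px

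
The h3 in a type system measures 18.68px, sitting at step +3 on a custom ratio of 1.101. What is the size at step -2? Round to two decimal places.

11.55px

Moving from step +3 to step -2 is 5 steps down, so divide by r⁵.
18.68 ÷ 1.101⁵ = 18.68 ÷ 1.61784 ≈ 11.546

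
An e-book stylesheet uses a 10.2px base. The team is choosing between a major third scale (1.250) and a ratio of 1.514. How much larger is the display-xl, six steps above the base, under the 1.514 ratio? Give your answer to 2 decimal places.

Major third: 10.2 × 1.250⁶ = 38.9099px
At 1.514: 10.2 × 1.514⁶ = 122.8444px
Difference: 122.8444 − 38.9099 = 83.9345px

83.93px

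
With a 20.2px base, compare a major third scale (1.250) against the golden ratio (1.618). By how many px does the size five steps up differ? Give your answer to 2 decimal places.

Major third: 20.2 × 1.250⁵ = 61.6455px
Golden ratio: 20.2 × 1.618⁵ = 223.9979px
Difference: 223.9979 − 61.6455 = 162.3524px

162.35px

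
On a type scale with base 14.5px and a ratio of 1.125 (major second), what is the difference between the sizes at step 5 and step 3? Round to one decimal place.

Step 3: 14.5 × 1.125³ = 20.646px
Step 5: 14.5 × 1.125⁵ = 26.129px
Difference: 26.129 − 20.646 = 5.483px

5.5px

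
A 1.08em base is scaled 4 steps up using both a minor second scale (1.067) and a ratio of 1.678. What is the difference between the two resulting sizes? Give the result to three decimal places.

Minor second: 1.08 × 1.067⁴ = 1.39985em
At 1.678: 1.08 × 1.678⁴ = 8.56232em
Difference: 8.56232 − 1.39985 = 7.16247em

7.162em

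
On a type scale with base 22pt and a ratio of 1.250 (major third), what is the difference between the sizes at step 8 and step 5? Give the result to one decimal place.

64.0pt

Step 5: 22.0 × 1.250⁵ = 67.139pt
Step 8: 22.0 × 1.250⁸ = 131.130pt
Difference: 131.130 − 67.139 = 63.991pt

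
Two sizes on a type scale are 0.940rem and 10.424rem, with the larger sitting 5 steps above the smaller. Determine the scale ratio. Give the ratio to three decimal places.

The ratio satisfies 0.940 × r⁵ = 10.424, so r = (10.424 / 0.940)^(1/5).
r = 11.0894^(1/5) ≈ 1.6180

1.618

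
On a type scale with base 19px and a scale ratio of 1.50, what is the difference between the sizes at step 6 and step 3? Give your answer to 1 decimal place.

152.3px

Step 3: 19.0 × 1.50³ = 64.125px
Step 6: 19.0 × 1.50⁶ = 216.422px
Difference: 216.422 − 64.125 = 152.297px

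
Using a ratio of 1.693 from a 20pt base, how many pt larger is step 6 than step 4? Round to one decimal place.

306.6pt

Step 4: 20.0 × 1.693⁴ = 164.308pt
Step 6: 20.0 × 1.693⁶ = 470.947pt
Difference: 470.947 − 164.308 = 306.639pt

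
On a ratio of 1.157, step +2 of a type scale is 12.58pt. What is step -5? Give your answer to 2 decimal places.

4.53pt

The gap is -5 − (2) = -7 steps, so the factor is 1.157^-7.
12.58 ÷ 1.157⁷ = 12.58 ÷ 2.77545 ≈ 4.533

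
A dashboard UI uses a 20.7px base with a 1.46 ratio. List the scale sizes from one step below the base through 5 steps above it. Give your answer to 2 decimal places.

Step -1: 20.7 ÷ 1.46 = 14.18
Step 0: 20.7px
Step 1: 20.7 × 1.46 = 30.22
Step 2: 20.7 × 1.46² = 44.12
Step 3: 20.7 × 1.46³ = 64.42
Step 4: 20.7 × 1.46⁴ = 94.05
Step 5: 20.7 × 1.46⁵ = 137.32

14.18px, 20.70px, 30.22px, 44.12px, 64.42px, 94.05px, 137.32px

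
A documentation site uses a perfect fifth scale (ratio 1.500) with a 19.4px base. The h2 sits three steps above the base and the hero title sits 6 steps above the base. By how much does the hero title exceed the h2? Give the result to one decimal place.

155.5px

Step 3: 19.4 × 1.500³ = 65.475px
Step 6: 19.4 × 1.500⁶ = 220.978px
Difference: 220.978 − 65.475 = 155.503px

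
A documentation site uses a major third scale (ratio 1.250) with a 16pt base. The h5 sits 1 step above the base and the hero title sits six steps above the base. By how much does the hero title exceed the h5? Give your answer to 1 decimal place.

Step 1: 16.0 × 1.250 = 20.000pt
Step 6: 16.0 × 1.250⁶ = 61.035pt
Difference: 61.035 − 20.000 = 41.035pt

41.0pt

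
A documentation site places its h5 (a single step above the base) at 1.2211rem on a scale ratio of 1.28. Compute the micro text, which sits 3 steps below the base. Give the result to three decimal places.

Moving from step +1 to step -3 is 4 steps down, so divide by r⁴.
1.2211 ÷ 1.28⁴ = 1.2211 ÷ 2.68435 ≈ 0.455

0.455rem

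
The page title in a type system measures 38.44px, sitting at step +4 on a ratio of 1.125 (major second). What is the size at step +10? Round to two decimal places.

77.93px

38.44 × 1.125⁶ = 38.44 × 2.02729 ≈ 77.929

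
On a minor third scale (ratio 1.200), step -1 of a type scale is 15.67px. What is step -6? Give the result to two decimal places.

15.67 ÷ 1.200⁵ = 15.67 ÷ 2.48832 ≈ 6.297

6.30px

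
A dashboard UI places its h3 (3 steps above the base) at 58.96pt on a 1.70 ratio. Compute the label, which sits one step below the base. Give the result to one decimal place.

7.1pt

Moving from step +3 to step -1 is 4 steps down, so divide by r⁴.
58.96 ÷ 1.70⁴ = 58.96 ÷ 8.35210 ≈ 7.059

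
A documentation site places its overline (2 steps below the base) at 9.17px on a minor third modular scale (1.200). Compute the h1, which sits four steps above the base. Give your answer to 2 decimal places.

27.38px

9.17 × 1.200⁶ = 9.17 × 2.98598 ≈ 27.381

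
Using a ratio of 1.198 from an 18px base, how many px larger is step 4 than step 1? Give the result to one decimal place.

15.5px

Step 1: 18.0 × 1.198 = 21.564px
Step 4: 18.0 × 1.198⁴ = 37.077px
Difference: 37.077 − 21.564 = 15.513px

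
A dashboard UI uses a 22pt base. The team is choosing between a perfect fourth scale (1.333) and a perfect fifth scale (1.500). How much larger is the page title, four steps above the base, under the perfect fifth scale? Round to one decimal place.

41.9pt

Perfect fourth: 22.0 × 1.333⁴ = 69.461pt
Perfect fifth: 22.0 × 1.500⁴ = 111.375pt
Difference: 111.375 − 69.461 = 41.914pt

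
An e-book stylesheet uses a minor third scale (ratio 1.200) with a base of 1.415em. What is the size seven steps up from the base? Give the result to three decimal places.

5.070em

1.415 × 1.200⁷ = 1.415 × 3.58318 ≈ 5.070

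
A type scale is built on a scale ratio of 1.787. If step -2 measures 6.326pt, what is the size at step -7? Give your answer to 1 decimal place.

0.3pt

6.326 ÷ 1.787⁵ = 6.326 ÷ 18.22312 ≈ 0.347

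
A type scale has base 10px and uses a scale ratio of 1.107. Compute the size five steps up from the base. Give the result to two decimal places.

16.62px

10.0 × 1.107⁵ = 10.0 × 1.66241 ≈ 16.62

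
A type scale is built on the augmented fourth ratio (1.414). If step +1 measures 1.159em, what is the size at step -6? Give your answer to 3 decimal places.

1.159 ÷ 1.414⁷ = 1.159 ÷ 11.30175 ≈ 0.103

0.103em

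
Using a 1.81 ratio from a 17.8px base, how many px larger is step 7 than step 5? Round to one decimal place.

787.1px

Step 5: 17.8 × 1.81⁵ = 345.790px
Step 7: 17.8 × 1.81⁷ = 1132.844px
Difference: 1132.844 − 345.790 = 787.054px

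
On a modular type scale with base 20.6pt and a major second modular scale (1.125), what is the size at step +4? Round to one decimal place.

33.0pt

20.6 × 1.125⁴ = 20.6 × 1.60181 ≈ 33.00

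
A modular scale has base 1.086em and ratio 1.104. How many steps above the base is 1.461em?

1.104ⁿ = 1.461 / 1.086 = 1.3453
n = ln(1.3453) / ln(1.104) = 0.2966 / 0.0989 ≈ 3.00

3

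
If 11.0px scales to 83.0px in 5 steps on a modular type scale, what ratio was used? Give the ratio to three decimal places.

r⁵ = 83.0 / 11.0, so r = (83.0/11.0)^(1/5).
r = 7.5455^(1/5) ≈ 1.4981

1.498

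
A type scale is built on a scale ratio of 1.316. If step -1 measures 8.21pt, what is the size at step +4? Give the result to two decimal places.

The gap is 4 − (-1) = 5 steps, so the factor is 1.316^5.
8.21 × 1.316⁵ = 8.21 × 3.94711 ≈ 32.406

32.41pt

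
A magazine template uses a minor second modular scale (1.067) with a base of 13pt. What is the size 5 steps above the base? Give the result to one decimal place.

13.0 × 1.067⁵ = 13.0 × 1.38300 ≈ 17.98

18.0pt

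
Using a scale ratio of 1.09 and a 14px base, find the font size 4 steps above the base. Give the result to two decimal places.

19.76px

14.0 × 1.09⁴ = 14.0 × 1.41158 ≈ 19.76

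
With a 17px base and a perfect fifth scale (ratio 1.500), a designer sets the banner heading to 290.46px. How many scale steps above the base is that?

1.500ⁿ = 290.46 / 17 = 17.0859
n = ln(17.0859) / ln(1.500) = 2.8383 / 0.4055 ≈ 7.00

7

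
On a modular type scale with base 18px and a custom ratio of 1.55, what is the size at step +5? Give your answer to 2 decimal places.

161.04px

18.0 × 1.55⁵ = 18.0 × 8.94661 ≈ 161.04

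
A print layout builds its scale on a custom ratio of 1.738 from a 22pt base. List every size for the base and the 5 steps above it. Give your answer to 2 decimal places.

22.00pt, 38.24pt, 66.45pt, 115.50pt, 200.73pt, 348.88pt

Step 0: 22pt
Step 1: 22.0 × 1.738 = 38.24
Step 2: 22.0 × 1.738² = 66.45
Step 3: 22.0 × 1.738³ = 115.50
Step 4: 22.0 × 1.738⁴ = 200.73
Step 5: 22.0 × 1.738⁵ = 348.88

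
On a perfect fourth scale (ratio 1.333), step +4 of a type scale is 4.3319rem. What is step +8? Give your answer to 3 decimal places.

13.677rem

4.3319 × 1.333⁴ = 4.3319 × 3.15733 ≈ 13.677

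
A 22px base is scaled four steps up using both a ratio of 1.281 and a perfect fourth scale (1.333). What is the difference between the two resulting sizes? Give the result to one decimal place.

At 1.281: 22.0 × 1.281⁴ = 59.241px
Perfect fourth: 22.0 × 1.333⁴ = 69.461px
Difference: 69.461 − 59.241 = 10.220px

10.2px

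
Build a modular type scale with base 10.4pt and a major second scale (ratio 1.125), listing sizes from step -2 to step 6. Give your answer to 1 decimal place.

Step -2: 10.4 ÷ 1.125² = 8.2
Step -1: 10.4 ÷ 1.125 = 9.2
Step 0: 10.4pt
Step 1: 10.4 × 1.125 = 11.7
Step 2: 10.4 × 1.125² = 13.2
Step 3: 10.4 × 1.125³ = 14.8
Step 4: 10.4 × 1.125⁴ = 16.7
Step 5: 10.4 × 1.125⁵ = 18.7
Step 6: 10.4 × 1.125⁶ = 21.1

8.2pt, 9.2pt, 10.4pt, 11.7pt, 13.2pt, 14.8pt, 16.7pt, 18.7pt, 21.1pt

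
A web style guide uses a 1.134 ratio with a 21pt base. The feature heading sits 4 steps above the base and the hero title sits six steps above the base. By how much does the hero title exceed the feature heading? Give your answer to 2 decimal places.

9.93pt

Step 4: 21.0 × 1.134⁴ = 34.7273pt
Step 6: 21.0 × 1.134⁶ = 44.6578pt
Difference: 44.6578 − 34.7273 = 9.9305pt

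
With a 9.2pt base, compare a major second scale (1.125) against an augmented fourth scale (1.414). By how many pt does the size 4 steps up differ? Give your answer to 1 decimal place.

Major second: 9.2 × 1.125⁴ = 14.737pt
Augmented fourth: 9.2 × 1.414⁴ = 36.778pt
Difference: 36.778 − 14.737 = 22.041pt

22.0pt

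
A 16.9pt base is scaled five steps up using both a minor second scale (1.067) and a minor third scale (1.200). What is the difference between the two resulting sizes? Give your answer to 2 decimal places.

Minor second: 16.9 × 1.067⁵ = 23.3727pt
Minor third: 16.9 × 1.200⁵ = 42.0526pt
Difference: 42.0526 − 23.3727 = 18.6799pt

18.68pt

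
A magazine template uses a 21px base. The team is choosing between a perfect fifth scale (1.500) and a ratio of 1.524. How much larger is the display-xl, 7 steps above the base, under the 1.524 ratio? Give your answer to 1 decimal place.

42.2px

Perfect fifth: 21.0 × 1.500⁷ = 358.805px
At 1.524: 21.0 × 1.524⁷ = 400.972px
Difference: 400.972 − 358.805 = 42.167px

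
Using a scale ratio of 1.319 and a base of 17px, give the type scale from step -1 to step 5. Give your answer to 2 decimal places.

Step -1: 17.0 ÷ 1.319 = 12.89
Step 0: 17px
Step 1: 17.0 × 1.319 = 22.42
Step 2: 17.0 × 1.319² = 29.58
Step 3: 17.0 × 1.319³ = 39.01
Step 4: 17.0 × 1.319⁴ = 51.46
Step 5: 17.0 × 1.319⁵ = 67.87

12.89px, 17.00px, 22.42px, 29.58px, 39.01px, 51.46px, 67.87px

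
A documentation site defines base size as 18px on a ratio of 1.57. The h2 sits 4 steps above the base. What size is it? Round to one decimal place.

109.4px

18.0 × 1.57⁴ = 18.0 × 6.07573 ≈ 109.36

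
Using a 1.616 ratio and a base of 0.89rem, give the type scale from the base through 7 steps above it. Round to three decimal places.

0.890rem, 1.438rem, 2.324rem, 3.756rem, 6.070rem, 9.808rem, 15.850rem, 25.614rem

Step 0: 0.89rem
Step 1: 0.89 × 1.616 = 1.438
Step 2: 0.89 × 1.616² = 2.324
Step 3: 0.89 × 1.616³ = 3.756
Step 4: 0.89 × 1.616⁴ = 6.070
Step 5: 0.89 × 1.616⁵ = 9.808
Step 6: 0.89 × 1.616⁶ = 15.850
Step 7: 0.89 × 1.616⁷ = 25.614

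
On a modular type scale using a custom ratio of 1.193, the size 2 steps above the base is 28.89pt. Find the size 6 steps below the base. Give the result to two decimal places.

Moving from step +2 to step -6 is 8 steps down, so divide by r⁸.
28.89 ÷ 1.193⁸ = 28.89 ÷ 4.10321 ≈ 7.041

7.04pt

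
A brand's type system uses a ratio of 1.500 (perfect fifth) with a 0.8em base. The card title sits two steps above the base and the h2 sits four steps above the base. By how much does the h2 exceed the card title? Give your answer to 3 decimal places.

Step 2: 0.8 × 1.500² = 1.80000em
Step 4: 0.8 × 1.500⁴ = 4.05000em
Difference: 4.05000 − 1.80000 = 2.25000em

2.250em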